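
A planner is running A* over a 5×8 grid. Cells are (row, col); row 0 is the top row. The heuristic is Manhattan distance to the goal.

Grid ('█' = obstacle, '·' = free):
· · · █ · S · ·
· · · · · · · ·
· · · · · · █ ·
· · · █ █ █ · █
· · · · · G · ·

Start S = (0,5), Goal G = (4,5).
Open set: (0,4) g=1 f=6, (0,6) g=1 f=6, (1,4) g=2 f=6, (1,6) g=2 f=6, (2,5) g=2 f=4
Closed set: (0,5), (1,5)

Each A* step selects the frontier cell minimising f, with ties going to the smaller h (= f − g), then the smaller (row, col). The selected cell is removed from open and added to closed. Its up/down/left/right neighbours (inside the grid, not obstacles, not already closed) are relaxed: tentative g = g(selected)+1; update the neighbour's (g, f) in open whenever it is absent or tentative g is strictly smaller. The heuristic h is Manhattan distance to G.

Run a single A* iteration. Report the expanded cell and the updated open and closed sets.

expanded=(2,5); open=[(0,4) g=1 f=6, (0,6) g=1 f=6, (1,4) g=2 f=6, (1,6) g=2 f=6, (2,4) g=3 f=6]; closed=[(0,5), (1,5), (2,5)]

step 1: expand (2,5) (f=4, h=2) → closed; open now [(0,4) g=1 f=6, (0,6) g=1 f=6, (1,4) g=2 f=6, (1,6) g=2 f=6, (2,4) g=3 f=6]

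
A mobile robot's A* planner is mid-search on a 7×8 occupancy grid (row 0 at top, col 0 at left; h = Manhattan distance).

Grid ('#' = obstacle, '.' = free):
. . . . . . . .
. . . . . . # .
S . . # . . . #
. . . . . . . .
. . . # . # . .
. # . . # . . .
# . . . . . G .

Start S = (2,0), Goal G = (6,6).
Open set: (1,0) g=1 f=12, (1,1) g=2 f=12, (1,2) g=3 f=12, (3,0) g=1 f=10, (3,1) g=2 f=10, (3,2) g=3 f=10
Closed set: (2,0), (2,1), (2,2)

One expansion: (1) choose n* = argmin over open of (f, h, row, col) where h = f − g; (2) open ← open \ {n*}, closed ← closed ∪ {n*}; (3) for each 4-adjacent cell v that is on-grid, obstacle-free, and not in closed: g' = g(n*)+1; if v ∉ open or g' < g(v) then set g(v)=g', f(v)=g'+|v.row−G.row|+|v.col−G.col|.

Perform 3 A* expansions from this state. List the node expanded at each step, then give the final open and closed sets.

order=[(3,2) → (3,3) → (3,4)]; open=[(1,0) g=1 f=12, (1,1) g=2 f=12, (1,2) g=3 f=12, (2,4) g=6 f=12, (3,0) g=1 f=10, (3,1) g=2 f=10, (3,5) g=6 f=10, (4,2) g=4 f=10, (4,4) g=6 f=10]; closed=[(2,0), (2,1), (2,2), (3,2), (3,3), (3,4)]

step 1: expand (3,2) (f=10, h=7) → closed; open now [(1,0) g=1 f=12, (1,1) g=2 f=12, (1,2) g=3 f=12, (3,0) g=1 f=10, (3,1) g=2 f=10, (3,3) g=4 f=10, (4,2) g=4 f=10]
step 2: expand (3,3) (f=10, h=6) → closed; open now [(1,0) g=1 f=12, (1,1) g=2 f=12, (1,2) g=3 f=12, (3,0) g=1 f=10, (3,1) g=2 f=10, (3,4) g=5 f=10, (4,2) g=4 f=10]
step 3: expand (3,4) (f=10, h=5) → closed; open now [(1,0) g=1 f=12, (1,1) g=2 f=12, (1,2) g=3 f=12, (2,4) g=6 f=12, (3,0) g=1 f=10, (3,1) g=2 f=10, (3,5) g=6 f=10, (4,2) g=4 f=10, (4,4) g=6 f=10]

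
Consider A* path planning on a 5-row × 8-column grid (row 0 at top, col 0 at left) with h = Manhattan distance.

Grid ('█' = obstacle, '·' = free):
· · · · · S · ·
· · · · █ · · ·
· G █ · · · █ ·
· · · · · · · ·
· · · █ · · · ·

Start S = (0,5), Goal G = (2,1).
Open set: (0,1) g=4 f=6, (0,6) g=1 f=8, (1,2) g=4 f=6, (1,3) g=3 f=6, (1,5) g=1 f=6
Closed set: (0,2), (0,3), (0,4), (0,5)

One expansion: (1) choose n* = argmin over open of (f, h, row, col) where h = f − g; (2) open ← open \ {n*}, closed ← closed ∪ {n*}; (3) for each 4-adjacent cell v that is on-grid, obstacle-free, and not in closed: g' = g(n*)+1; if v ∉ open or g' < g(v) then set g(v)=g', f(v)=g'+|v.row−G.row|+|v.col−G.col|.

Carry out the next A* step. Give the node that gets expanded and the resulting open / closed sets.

expanded=(0,1); open=[(0,0) g=5 f=8, (0,6) g=1 f=8, (1,1) g=5 f=6, (1,2) g=4 f=6, (1,3) g=3 f=6, (1,5) g=1 f=6]; closed=[(0,1), (0,2), (0,3), (0,4), (0,5)]

step 1: expand (0,1) (f=6, h=2) → closed; open now [(0,0) g=5 f=8, (0,6) g=1 f=8, (1,1) g=5 f=6, (1,2) g=4 f=6, (1,3) g=3 f=6, (1,5) g=1 f=6]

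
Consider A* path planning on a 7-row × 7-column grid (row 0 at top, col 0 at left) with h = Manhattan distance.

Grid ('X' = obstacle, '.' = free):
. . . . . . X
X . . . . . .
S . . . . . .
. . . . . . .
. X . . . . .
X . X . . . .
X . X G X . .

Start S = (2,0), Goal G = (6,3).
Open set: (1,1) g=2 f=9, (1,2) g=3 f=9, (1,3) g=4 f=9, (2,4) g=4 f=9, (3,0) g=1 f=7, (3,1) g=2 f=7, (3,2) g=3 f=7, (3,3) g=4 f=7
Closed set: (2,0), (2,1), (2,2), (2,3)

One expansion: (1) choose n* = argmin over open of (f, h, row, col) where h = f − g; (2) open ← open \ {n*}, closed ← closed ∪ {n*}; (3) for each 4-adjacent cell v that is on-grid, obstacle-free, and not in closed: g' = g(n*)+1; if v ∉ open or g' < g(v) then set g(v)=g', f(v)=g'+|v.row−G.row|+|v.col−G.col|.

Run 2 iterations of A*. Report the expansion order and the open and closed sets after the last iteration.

order=[(3,3) → (4,3)]; open=[(1,1) g=2 f=9, (1,2) g=3 f=9, (1,3) g=4 f=9, (2,4) g=4 f=9, (3,0) g=1 f=7, (3,1) g=2 f=7, (3,2) g=3 f=7, (3,4) g=5 f=9, (4,2) g=6 f=9, (4,4) g=6 f=9, (5,3) g=6 f=7]; closed=[(2,0), (2,1), (2,2), (2,3), (3,3), (4,3)]

step 1: expand (3,3) (f=7, h=3) → closed; open now [(1,1) g=2 f=9, (1,2) g=3 f=9, (1,3) g=4 f=9, (2,4) g=4 f=9, (3,0) g=1 f=7, (3,1) g=2 f=7, (3,2) g=3 f=7, (3,4) g=5 f=9, (4,3) g=5 f=7]
step 2: expand (4,3) (f=7, h=2) → closed; open now [(1,1) g=2 f=9, (1,2) g=3 f=9, (1,3) g=4 f=9, (2,4) g=4 f=9, (3,0) g=1 f=7, (3,1) g=2 f=7, (3,2) g=3 f=7, (3,4) g=5 f=9, (4,2) g=6 f=9, (4,4) g=6 f=9, (5,3) g=6 f=7]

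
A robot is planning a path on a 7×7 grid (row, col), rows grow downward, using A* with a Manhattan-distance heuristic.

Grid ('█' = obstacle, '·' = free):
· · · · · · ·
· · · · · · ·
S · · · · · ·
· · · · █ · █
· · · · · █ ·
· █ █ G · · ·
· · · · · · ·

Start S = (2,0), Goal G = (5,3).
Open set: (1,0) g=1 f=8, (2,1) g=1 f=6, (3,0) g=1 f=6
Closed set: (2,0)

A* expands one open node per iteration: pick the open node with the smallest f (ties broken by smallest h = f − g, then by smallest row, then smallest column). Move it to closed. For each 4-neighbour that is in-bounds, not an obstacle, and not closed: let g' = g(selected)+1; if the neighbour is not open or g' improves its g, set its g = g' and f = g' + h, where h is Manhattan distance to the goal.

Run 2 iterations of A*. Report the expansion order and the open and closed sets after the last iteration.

order=[(2,1) → (2,2)]; open=[(1,0) g=1 f=8, (1,1) g=2 f=8, (1,2) g=3 f=8, (2,3) g=3 f=6, (3,0) g=1 f=6, (3,1) g=2 f=6, (3,2) g=3 f=6]; closed=[(2,0), (2,1), (2,2)]

step 1: expand (2,1) (f=6, h=5) → closed; open now [(1,0) g=1 f=8, (1,1) g=2 f=8, (2,2) g=2 f=6, (3,0) g=1 f=6, (3,1) g=2 f=6]
step 2: expand (2,2) (f=6, h=4) → closed; open now [(1,0) g=1 f=8, (1,1) g=2 f=8, (1,2) g=3 f=8, (2,3) g=3 f=6, (3,0) g=1 f=6, (3,1) g=2 f=6, (3,2) g=3 f=6]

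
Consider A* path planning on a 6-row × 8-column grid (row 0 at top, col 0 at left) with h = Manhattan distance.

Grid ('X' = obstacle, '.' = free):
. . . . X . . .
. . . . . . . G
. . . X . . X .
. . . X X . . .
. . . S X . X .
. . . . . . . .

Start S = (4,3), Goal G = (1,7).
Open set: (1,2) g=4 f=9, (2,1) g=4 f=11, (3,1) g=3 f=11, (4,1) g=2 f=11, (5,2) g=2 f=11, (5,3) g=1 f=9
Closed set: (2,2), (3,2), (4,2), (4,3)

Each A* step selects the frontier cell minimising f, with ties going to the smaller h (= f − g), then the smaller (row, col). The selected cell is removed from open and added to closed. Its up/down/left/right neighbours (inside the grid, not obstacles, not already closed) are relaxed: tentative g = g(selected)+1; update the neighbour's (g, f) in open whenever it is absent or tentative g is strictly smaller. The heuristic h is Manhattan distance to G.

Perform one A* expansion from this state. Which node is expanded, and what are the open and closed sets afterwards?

step 1: expand (1,2) (f=9, h=5) → closed; open now [(0,2) g=5 f=11, (1,1) g=5 f=11, (1,3) g=5 f=9, (2,1) g=4 f=11, (3,1) g=3 f=11, (4,1) g=2 f=11, (5,2) g=2 f=11, (5,3) g=1 f=9]

expanded=(1,2); open=[(0,2) g=5 f=11, (1,1) g=5 f=11, (1,3) g=5 f=9, (2,1) g=4 f=11, (3,1) g=3 f=11, (4,1) g=2 f=11, (5,2) g=2 f=11, (5,3) g=1 f=9]; closed=[(1,2), (2,2), (3,2), (4,2), (4,3)]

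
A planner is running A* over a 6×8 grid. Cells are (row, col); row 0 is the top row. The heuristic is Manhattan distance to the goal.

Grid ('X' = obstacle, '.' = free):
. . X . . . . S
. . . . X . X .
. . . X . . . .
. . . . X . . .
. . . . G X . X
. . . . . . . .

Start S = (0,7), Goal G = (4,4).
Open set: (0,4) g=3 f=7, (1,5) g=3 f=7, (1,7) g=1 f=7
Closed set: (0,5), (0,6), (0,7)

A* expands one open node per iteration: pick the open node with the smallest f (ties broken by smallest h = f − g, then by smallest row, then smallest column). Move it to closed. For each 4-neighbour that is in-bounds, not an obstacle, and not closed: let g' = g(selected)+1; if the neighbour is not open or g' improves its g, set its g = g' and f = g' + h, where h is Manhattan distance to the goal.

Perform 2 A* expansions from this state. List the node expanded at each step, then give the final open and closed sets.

step 1: expand (0,4) (f=7, h=4) → closed; open now [(0,3) g=4 f=9, (1,5) g=3 f=7, (1,7) g=1 f=7]
step 2: expand (1,5) (f=7, h=4) → closed; open now [(0,3) g=4 f=9, (1,7) g=1 f=7, (2,5) g=4 f=7]

order=[(0,4) → (1,5)]; open=[(0,3) g=4 f=9, (1,7) g=1 f=7, (2,5) g=4 f=7]; closed=[(0,4), (0,5), (0,6), (0,7), (1,5)]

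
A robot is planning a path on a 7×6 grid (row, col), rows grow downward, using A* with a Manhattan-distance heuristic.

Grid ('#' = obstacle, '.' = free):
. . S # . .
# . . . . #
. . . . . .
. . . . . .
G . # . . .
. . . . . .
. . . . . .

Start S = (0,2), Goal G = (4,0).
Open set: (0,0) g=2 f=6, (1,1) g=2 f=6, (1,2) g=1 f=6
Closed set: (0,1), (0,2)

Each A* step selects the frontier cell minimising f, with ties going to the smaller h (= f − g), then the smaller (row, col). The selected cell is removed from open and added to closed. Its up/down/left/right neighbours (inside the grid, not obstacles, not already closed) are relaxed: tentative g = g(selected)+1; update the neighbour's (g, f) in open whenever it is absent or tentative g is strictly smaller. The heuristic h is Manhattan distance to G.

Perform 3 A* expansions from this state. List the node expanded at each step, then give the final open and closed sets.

order=[(0,0) → (1,1) → (2,1)]; open=[(1,2) g=1 f=6, (2,0) g=4 f=6, (2,2) g=4 f=8, (3,1) g=4 f=6]; closed=[(0,0), (0,1), (0,2), (1,1), (2,1)]

step 1: expand (0,0) (f=6, h=4) → closed; open now [(1,1) g=2 f=6, (1,2) g=1 f=6]
step 2: expand (1,1) (f=6, h=4) → closed; open now [(1,2) g=1 f=6, (2,1) g=3 f=6]
step 3: expand (2,1) (f=6, h=3) → closed; open now [(1,2) g=1 f=6, (2,0) g=4 f=6, (2,2) g=4 f=8, (3,1) g=4 f=6]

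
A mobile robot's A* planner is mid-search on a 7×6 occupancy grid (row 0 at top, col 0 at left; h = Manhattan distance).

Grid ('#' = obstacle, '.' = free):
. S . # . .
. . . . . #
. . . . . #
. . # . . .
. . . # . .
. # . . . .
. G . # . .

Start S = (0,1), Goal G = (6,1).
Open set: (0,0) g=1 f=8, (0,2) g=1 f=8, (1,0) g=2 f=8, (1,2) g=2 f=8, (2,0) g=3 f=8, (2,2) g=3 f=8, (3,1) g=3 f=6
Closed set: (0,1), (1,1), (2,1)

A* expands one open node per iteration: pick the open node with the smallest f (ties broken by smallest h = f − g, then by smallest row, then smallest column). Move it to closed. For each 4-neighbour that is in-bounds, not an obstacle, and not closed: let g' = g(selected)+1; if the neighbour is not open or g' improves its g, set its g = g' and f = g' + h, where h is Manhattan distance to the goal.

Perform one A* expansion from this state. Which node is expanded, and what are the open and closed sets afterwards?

step 1: expand (3,1) (f=6, h=3) → closed; open now [(0,0) g=1 f=8, (0,2) g=1 f=8, (1,0) g=2 f=8, (1,2) g=2 f=8, (2,0) g=3 f=8, (2,2) g=3 f=8, (3,0) g=4 f=8, (4,1) g=4 f=6]

expanded=(3,1); open=[(0,0) g=1 f=8, (0,2) g=1 f=8, (1,0) g=2 f=8, (1,2) g=2 f=8, (2,0) g=3 f=8, (2,2) g=3 f=8, (3,0) g=4 f=8, (4,1) g=4 f=6]; closed=[(0,1), (1,1), (2,1), (3,1)]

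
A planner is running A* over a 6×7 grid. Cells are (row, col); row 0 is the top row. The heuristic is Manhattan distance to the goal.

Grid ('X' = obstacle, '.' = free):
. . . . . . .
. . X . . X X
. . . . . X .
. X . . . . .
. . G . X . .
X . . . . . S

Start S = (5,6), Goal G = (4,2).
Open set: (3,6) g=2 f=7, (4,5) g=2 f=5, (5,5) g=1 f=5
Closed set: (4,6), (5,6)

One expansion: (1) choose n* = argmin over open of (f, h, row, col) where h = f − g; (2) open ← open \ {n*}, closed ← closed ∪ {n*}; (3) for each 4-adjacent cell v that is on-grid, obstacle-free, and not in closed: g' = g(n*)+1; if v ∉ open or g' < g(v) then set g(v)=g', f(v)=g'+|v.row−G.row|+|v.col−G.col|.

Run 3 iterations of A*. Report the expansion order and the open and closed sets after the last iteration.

step 1: expand (4,5) (f=5, h=3) → closed; open now [(3,5) g=3 f=7, (3,6) g=2 f=7, (5,5) g=1 f=5]
step 2: expand (5,5) (f=5, h=4) → closed; open now [(3,5) g=3 f=7, (3,6) g=2 f=7, (5,4) g=2 f=5]
step 3: expand (5,4) (f=5, h=3) → closed; open now [(3,5) g=3 f=7, (3,6) g=2 f=7, (5,3) g=3 f=5]

order=[(4,5) → (5,5) → (5,4)]; open=[(3,5) g=3 f=7, (3,6) g=2 f=7, (5,3) g=3 f=5]; closed=[(4,5), (4,6), (5,4), (5,5), (5,6)]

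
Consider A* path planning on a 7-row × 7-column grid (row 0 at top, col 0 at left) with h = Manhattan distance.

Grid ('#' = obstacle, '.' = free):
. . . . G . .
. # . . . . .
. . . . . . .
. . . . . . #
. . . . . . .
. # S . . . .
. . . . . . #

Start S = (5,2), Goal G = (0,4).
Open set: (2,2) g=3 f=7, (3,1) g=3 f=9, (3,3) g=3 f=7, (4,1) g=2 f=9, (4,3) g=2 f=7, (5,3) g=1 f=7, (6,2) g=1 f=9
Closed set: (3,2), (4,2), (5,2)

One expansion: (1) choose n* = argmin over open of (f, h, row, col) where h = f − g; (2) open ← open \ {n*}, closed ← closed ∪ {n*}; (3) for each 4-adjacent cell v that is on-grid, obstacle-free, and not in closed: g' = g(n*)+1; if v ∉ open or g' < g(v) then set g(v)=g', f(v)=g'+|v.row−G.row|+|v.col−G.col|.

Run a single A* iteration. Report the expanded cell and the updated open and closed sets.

step 1: expand (2,2) (f=7, h=4) → closed; open now [(1,2) g=4 f=7, (2,1) g=4 f=9, (2,3) g=4 f=7, (3,1) g=3 f=9, (3,3) g=3 f=7, (4,1) g=2 f=9, (4,3) g=2 f=7, (5,3) g=1 f=7, (6,2) g=1 f=9]

expanded=(2,2); open=[(1,2) g=4 f=7, (2,1) g=4 f=9, (2,3) g=4 f=7, (3,1) g=3 f=9, (3,3) g=3 f=7, (4,1) g=2 f=9, (4,3) g=2 f=7, (5,3) g=1 f=7, (6,2) g=1 f=9]; closed=[(2,2), (3,2), (4,2), (5,2)]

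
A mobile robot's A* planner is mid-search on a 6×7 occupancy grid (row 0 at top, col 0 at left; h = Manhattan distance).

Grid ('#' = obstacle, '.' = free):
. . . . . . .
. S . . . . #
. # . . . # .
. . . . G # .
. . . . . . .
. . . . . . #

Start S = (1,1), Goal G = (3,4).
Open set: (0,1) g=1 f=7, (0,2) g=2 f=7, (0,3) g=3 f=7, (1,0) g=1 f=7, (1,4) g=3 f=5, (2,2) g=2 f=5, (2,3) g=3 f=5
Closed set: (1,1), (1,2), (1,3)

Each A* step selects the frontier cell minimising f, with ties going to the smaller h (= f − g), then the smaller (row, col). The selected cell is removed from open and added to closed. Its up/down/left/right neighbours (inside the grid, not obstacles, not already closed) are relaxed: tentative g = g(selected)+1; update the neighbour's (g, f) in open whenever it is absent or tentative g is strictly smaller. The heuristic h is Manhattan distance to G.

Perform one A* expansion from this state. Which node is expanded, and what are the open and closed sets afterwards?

step 1: expand (1,4) (f=5, h=2) → closed; open now [(0,1) g=1 f=7, (0,2) g=2 f=7, (0,3) g=3 f=7, (0,4) g=4 f=7, (1,0) g=1 f=7, (1,5) g=4 f=7, (2,2) g=2 f=5, (2,3) g=3 f=5, (2,4) g=4 f=5]

expanded=(1,4); open=[(0,1) g=1 f=7, (0,2) g=2 f=7, (0,3) g=3 f=7, (0,4) g=4 f=7, (1,0) g=1 f=7, (1,5) g=4 f=7, (2,2) g=2 f=5, (2,3) g=3 f=5, (2,4) g=4 f=5]; closed=[(1,1), (1,2), (1,3), (1,4)]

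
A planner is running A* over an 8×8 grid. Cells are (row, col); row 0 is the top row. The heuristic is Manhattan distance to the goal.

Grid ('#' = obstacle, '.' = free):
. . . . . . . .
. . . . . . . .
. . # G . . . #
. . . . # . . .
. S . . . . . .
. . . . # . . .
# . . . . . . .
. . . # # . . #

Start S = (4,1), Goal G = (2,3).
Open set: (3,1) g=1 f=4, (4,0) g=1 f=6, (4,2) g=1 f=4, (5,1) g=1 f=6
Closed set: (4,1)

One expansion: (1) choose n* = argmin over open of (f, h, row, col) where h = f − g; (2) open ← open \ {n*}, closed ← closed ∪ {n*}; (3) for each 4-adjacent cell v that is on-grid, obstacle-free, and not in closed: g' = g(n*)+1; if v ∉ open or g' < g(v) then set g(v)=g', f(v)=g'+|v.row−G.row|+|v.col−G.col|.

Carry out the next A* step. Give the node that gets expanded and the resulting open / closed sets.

step 1: expand (3,1) (f=4, h=3) → closed; open now [(2,1) g=2 f=4, (3,0) g=2 f=6, (3,2) g=2 f=4, (4,0) g=1 f=6, (4,2) g=1 f=4, (5,1) g=1 f=6]

expanded=(3,1); open=[(2,1) g=2 f=4, (3,0) g=2 f=6, (3,2) g=2 f=4, (4,0) g=1 f=6, (4,2) g=1 f=4, (5,1) g=1 f=6]; closed=[(3,1), (4,1)]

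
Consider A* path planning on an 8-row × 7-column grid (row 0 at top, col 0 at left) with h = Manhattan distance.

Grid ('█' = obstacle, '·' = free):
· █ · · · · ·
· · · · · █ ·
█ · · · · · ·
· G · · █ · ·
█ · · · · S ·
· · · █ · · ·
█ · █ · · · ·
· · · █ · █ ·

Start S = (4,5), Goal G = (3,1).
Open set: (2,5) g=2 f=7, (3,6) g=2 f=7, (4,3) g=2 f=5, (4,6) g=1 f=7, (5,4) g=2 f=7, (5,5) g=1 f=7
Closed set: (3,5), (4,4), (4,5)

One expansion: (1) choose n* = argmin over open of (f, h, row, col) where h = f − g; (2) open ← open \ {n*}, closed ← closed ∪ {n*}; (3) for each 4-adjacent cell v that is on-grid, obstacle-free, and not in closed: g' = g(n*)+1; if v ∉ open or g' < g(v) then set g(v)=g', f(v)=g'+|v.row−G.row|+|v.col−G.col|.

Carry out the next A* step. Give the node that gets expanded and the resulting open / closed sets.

step 1: expand (4,3) (f=5, h=3) → closed; open now [(2,5) g=2 f=7, (3,3) g=3 f=5, (3,6) g=2 f=7, (4,2) g=3 f=5, (4,6) g=1 f=7, (5,4) g=2 f=7, (5,5) g=1 f=7]

expanded=(4,3); open=[(2,5) g=2 f=7, (3,3) g=3 f=5, (3,6) g=2 f=7, (4,2) g=3 f=5, (4,6) g=1 f=7, (5,4) g=2 f=7, (5,5) g=1 f=7]; closed=[(3,5), (4,3), (4,4), (4,5)]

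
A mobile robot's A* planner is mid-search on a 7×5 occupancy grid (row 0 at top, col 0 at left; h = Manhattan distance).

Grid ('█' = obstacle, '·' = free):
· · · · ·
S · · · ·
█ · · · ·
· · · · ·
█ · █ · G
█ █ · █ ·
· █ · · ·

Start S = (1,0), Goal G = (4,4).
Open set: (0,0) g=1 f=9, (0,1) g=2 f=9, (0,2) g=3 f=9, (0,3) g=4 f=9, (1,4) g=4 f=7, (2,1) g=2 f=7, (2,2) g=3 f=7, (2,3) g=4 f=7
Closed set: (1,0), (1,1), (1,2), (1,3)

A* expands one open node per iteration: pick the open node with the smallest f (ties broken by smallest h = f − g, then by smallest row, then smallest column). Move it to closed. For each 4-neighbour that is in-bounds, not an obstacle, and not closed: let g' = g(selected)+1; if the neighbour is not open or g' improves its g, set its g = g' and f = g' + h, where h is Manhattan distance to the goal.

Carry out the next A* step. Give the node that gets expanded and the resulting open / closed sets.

expanded=(1,4); open=[(0,0) g=1 f=9, (0,1) g=2 f=9, (0,2) g=3 f=9, (0,3) g=4 f=9, (0,4) g=5 f=9, (2,1) g=2 f=7, (2,2) g=3 f=7, (2,3) g=4 f=7, (2,4) g=5 f=7]; closed=[(1,0), (1,1), (1,2), (1,3), (1,4)]

step 1: expand (1,4) (f=7, h=3) → closed; open now [(0,0) g=1 f=9, (0,1) g=2 f=9, (0,2) g=3 f=9, (0,3) g=4 f=9, (0,4) g=5 f=9, (2,1) g=2 f=7, (2,2) g=3 f=7, (2,3) g=4 f=7, (2,4) g=5 f=7]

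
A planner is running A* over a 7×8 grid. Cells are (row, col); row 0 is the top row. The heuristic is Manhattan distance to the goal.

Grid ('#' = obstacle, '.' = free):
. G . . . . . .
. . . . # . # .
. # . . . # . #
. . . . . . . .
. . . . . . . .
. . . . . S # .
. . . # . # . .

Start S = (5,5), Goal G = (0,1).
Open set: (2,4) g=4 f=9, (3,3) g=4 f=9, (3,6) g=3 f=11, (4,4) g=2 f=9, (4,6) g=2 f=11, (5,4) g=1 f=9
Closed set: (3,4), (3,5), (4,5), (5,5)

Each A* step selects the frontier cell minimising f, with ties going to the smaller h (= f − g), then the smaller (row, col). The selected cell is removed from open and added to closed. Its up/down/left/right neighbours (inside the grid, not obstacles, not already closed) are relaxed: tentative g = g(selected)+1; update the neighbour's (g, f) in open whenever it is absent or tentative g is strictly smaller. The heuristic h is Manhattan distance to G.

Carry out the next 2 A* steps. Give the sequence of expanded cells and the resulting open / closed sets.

order=[(2,4) → (2,3)]; open=[(1,3) g=6 f=9, (2,2) g=6 f=9, (3,3) g=4 f=9, (3,6) g=3 f=11, (4,4) g=2 f=9, (4,6) g=2 f=11, (5,4) g=1 f=9]; closed=[(2,3), (2,4), (3,4), (3,5), (4,5), (5,5)]

step 1: expand (2,4) (f=9, h=5) → closed; open now [(2,3) g=5 f=9, (3,3) g=4 f=9, (3,6) g=3 f=11, (4,4) g=2 f=9, (4,6) g=2 f=11, (5,4) g=1 f=9]
step 2: expand (2,3) (f=9, h=4) → closed; open now [(1,3) g=6 f=9, (2,2) g=6 f=9, (3,3) g=4 f=9, (3,6) g=3 f=11, (4,4) g=2 f=9, (4,6) g=2 f=11, (5,4) g=1 f=9]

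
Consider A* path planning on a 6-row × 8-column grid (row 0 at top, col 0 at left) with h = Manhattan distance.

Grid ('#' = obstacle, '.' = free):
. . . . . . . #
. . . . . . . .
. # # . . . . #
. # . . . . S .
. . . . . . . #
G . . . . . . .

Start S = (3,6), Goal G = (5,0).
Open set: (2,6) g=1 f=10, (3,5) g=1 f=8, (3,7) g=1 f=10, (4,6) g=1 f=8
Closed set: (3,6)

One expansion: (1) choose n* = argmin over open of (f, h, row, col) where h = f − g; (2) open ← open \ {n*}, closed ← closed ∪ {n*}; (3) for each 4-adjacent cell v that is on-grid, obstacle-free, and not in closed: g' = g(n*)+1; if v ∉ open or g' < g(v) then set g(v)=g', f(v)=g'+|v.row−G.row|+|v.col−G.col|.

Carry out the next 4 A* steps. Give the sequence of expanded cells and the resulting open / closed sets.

step 1: expand (3,5) (f=8, h=7) → closed; open now [(2,5) g=2 f=10, (2,6) g=1 f=10, (3,4) g=2 f=8, (3,7) g=1 f=10, (4,5) g=2 f=8, (4,6) g=1 f=8]
step 2: expand (3,4) (f=8, h=6) → closed; open now [(2,4) g=3 f=10, (2,5) g=2 f=10, (2,6) g=1 f=10, (3,3) g=3 f=8, (3,7) g=1 f=10, (4,4) g=3 f=8, (4,5) g=2 f=8, (4,6) g=1 f=8]
step 3: expand (3,3) (f=8, h=5) → closed; open now [(2,3) g=4 f=10, (2,4) g=3 f=10, (2,5) g=2 f=10, (2,6) g=1 f=10, (3,2) g=4 f=8, (3,7) g=1 f=10, (4,3) g=4 f=8, (4,4) g=3 f=8, (4,5) g=2 f=8, (4,6) g=1 f=8]
step 4: expand (3,2) (f=8, h=4) → closed; open now [(2,3) g=4 f=10, (2,4) g=3 f=10, (2,5) g=2 f=10, (2,6) g=1 f=10, (3,7) g=1 f=10, (4,2) g=5 f=8, (4,3) g=4 f=8, (4,4) g=3 f=8, (4,5) g=2 f=8, (4,6) g=1 f=8]

order=[(3,5) → (3,4) → (3,3) → (3,2)]; open=[(2,3) g=4 f=10, (2,4) g=3 f=10, (2,5) g=2 f=10, (2,6) g=1 f=10, (3,7) g=1 f=10, (4,2) g=5 f=8, (4,3) g=4 f=8, (4,4) g=3 f=8, (4,5) g=2 f=8, (4,6) g=1 f=8]; closed=[(3,2), (3,3), (3,4), (3,5), (3,6)]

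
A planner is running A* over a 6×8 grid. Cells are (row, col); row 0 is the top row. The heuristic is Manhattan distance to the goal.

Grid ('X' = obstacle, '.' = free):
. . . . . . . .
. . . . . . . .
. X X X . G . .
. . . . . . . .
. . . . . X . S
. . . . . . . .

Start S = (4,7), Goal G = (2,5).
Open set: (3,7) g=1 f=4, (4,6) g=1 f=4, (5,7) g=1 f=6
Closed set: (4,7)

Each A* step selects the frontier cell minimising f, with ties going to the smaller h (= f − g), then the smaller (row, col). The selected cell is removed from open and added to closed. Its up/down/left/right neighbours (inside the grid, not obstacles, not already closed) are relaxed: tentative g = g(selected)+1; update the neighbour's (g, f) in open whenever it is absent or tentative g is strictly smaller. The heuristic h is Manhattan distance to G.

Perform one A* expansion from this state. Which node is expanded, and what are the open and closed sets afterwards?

step 1: expand (3,7) (f=4, h=3) → closed; open now [(2,7) g=2 f=4, (3,6) g=2 f=4, (4,6) g=1 f=4, (5,7) g=1 f=6]

expanded=(3,7); open=[(2,7) g=2 f=4, (3,6) g=2 f=4, (4,6) g=1 f=4, (5,7) g=1 f=6]; closed=[(3,7), (4,7)]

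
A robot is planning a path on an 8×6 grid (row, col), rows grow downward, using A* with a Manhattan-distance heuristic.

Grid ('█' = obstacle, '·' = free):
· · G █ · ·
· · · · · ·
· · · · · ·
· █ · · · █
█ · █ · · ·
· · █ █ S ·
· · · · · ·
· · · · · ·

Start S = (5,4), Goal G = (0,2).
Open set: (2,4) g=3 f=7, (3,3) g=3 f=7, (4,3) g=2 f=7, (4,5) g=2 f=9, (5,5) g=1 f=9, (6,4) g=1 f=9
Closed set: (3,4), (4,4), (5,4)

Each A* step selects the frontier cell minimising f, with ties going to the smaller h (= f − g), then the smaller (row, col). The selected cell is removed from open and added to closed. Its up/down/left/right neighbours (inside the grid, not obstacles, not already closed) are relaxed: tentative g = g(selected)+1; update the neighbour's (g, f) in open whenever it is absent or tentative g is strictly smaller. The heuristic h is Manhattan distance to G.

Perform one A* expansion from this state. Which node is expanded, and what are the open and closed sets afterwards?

expanded=(2,4); open=[(1,4) g=4 f=7, (2,3) g=4 f=7, (2,5) g=4 f=9, (3,3) g=3 f=7, (4,3) g=2 f=7, (4,5) g=2 f=9, (5,5) g=1 f=9, (6,4) g=1 f=9]; closed=[(2,4), (3,4), (4,4), (5,4)]

step 1: expand (2,4) (f=7, h=4) → closed; open now [(1,4) g=4 f=7, (2,3) g=4 f=7, (2,5) g=4 f=9, (3,3) g=3 f=7, (4,3) g=2 f=7, (4,5) g=2 f=9, (5,5) g=1 f=9, (6,4) g=1 f=9]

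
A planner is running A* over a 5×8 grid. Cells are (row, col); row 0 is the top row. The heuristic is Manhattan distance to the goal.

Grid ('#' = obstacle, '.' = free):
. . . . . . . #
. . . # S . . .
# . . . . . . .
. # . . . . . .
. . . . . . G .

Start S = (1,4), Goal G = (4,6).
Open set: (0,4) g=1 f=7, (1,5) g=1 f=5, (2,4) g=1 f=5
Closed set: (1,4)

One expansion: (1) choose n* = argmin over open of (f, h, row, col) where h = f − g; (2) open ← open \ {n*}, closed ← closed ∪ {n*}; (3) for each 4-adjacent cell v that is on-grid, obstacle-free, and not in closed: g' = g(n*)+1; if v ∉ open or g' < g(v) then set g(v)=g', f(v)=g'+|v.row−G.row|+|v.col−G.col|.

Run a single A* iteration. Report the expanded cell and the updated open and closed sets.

step 1: expand (1,5) (f=5, h=4) → closed; open now [(0,4) g=1 f=7, (0,5) g=2 f=7, (1,6) g=2 f=5, (2,4) g=1 f=5, (2,5) g=2 f=5]

expanded=(1,5); open=[(0,4) g=1 f=7, (0,5) g=2 f=7, (1,6) g=2 f=5, (2,4) g=1 f=5, (2,5) g=2 f=5]; closed=[(1,4), (1,5)]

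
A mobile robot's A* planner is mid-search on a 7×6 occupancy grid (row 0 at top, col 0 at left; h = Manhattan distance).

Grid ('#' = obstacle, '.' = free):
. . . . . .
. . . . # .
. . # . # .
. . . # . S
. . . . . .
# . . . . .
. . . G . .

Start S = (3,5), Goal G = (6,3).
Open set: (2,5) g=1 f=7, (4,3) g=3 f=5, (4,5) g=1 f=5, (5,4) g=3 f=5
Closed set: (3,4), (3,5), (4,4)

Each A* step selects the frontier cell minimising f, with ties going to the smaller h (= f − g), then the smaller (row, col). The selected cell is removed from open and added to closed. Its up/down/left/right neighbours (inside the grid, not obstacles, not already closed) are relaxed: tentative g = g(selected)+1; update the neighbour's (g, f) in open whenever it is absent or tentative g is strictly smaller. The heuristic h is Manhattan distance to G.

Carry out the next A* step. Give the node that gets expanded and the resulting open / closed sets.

expanded=(4,3); open=[(2,5) g=1 f=7, (4,2) g=4 f=7, (4,5) g=1 f=5, (5,3) g=4 f=5, (5,4) g=3 f=5]; closed=[(3,4), (3,5), (4,3), (4,4)]

step 1: expand (4,3) (f=5, h=2) → closed; open now [(2,5) g=1 f=7, (4,2) g=4 f=7, (4,5) g=1 f=5, (5,3) g=4 f=5, (5,4) g=3 f=5]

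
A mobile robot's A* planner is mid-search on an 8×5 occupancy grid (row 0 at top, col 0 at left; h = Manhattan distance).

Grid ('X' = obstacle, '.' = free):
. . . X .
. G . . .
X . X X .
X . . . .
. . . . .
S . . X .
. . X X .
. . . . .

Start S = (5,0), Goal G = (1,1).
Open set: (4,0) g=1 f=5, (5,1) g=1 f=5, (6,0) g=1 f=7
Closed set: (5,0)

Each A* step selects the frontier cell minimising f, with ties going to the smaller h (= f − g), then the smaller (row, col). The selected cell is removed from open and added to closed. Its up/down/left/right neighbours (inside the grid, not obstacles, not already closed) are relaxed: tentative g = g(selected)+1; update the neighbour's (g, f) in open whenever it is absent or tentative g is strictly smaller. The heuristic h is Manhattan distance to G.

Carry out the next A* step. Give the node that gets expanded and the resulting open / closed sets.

step 1: expand (4,0) (f=5, h=4) → closed; open now [(4,1) g=2 f=5, (5,1) g=1 f=5, (6,0) g=1 f=7]

expanded=(4,0); open=[(4,1) g=2 f=5, (5,1) g=1 f=5, (6,0) g=1 f=7]; closed=[(4,0), (5,0)]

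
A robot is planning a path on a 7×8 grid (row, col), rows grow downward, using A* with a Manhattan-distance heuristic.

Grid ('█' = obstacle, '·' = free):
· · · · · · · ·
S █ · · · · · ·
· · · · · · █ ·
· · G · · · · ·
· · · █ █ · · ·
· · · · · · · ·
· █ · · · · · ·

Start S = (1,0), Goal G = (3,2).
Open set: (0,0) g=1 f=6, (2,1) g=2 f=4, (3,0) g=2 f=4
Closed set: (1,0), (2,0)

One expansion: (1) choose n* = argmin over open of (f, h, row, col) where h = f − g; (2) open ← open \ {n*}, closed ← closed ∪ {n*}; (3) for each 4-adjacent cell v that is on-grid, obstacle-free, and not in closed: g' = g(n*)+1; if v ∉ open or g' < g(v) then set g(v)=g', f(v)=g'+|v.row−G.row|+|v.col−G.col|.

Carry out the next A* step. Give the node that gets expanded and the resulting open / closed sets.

step 1: expand (2,1) (f=4, h=2) → closed; open now [(0,0) g=1 f=6, (2,2) g=3 f=4, (3,0) g=2 f=4, (3,1) g=3 f=4]

expanded=(2,1); open=[(0,0) g=1 f=6, (2,2) g=3 f=4, (3,0) g=2 f=4, (3,1) g=3 f=4]; closed=[(1,0), (2,0), (2,1)]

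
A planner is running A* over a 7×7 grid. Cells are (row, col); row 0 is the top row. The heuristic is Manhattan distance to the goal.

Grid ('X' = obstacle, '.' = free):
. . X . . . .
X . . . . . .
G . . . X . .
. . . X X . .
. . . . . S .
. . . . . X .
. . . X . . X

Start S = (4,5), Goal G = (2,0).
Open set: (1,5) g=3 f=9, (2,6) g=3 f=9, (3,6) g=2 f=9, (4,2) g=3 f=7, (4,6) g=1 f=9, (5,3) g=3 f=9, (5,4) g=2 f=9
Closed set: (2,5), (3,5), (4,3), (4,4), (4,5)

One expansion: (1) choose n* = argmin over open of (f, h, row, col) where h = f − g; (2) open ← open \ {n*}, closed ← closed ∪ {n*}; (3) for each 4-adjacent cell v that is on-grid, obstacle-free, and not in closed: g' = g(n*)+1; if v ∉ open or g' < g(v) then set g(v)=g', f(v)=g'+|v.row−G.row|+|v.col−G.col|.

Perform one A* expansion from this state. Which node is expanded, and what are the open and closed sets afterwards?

step 1: expand (4,2) (f=7, h=4) → closed; open now [(1,5) g=3 f=9, (2,6) g=3 f=9, (3,2) g=4 f=7, (3,6) g=2 f=9, (4,1) g=4 f=7, (4,6) g=1 f=9, (5,2) g=4 f=9, (5,3) g=3 f=9, (5,4) g=2 f=9]

expanded=(4,2); open=[(1,5) g=3 f=9, (2,6) g=3 f=9, (3,2) g=4 f=7, (3,6) g=2 f=9, (4,1) g=4 f=7, (4,6) g=1 f=9, (5,2) g=4 f=9, (5,3) g=3 f=9, (5,4) g=2 f=9]; closed=[(2,5), (3,5), (4,2), (4,3), (4,4), (4,5)]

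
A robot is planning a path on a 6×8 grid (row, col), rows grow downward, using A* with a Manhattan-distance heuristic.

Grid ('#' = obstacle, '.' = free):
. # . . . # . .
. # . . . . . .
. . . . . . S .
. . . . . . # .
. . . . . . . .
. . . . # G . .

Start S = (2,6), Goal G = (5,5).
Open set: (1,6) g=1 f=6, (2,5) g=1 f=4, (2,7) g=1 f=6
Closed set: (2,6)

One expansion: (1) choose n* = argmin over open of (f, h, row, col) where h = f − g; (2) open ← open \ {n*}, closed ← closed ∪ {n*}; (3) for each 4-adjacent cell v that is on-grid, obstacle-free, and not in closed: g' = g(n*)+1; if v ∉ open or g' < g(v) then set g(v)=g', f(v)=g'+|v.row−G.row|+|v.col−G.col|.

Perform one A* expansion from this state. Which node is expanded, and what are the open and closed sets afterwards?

expanded=(2,5); open=[(1,5) g=2 f=6, (1,6) g=1 f=6, (2,4) g=2 f=6, (2,7) g=1 f=6, (3,5) g=2 f=4]; closed=[(2,5), (2,6)]

step 1: expand (2,5) (f=4, h=3) → closed; open now [(1,5) g=2 f=6, (1,6) g=1 f=6, (2,4) g=2 f=6, (2,7) g=1 f=6, (3,5) g=2 f=4]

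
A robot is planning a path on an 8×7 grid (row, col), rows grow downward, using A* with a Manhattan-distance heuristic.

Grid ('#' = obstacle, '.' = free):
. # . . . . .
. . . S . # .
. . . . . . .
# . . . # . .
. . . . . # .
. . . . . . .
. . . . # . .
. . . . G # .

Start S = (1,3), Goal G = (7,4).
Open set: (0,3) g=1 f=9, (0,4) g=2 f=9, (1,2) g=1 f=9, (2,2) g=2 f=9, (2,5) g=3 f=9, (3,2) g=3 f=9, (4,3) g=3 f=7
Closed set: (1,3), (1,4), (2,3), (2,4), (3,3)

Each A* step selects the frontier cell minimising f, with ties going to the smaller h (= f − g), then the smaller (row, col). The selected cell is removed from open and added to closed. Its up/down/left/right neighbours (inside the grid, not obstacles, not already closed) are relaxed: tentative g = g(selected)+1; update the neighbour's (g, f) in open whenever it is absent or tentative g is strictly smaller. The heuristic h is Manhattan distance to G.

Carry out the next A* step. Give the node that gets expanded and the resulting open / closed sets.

step 1: expand (4,3) (f=7, h=4) → closed; open now [(0,3) g=1 f=9, (0,4) g=2 f=9, (1,2) g=1 f=9, (2,2) g=2 f=9, (2,5) g=3 f=9, (3,2) g=3 f=9, (4,2) g=4 f=9, (4,4) g=4 f=7, (5,3) g=4 f=7]

expanded=(4,3); open=[(0,3) g=1 f=9, (0,4) g=2 f=9, (1,2) g=1 f=9, (2,2) g=2 f=9, (2,5) g=3 f=9, (3,2) g=3 f=9, (4,2) g=4 f=9, (4,4) g=4 f=7, (5,3) g=4 f=7]; closed=[(1,3), (1,4), (2,3), (2,4), (3,3), (4,3)]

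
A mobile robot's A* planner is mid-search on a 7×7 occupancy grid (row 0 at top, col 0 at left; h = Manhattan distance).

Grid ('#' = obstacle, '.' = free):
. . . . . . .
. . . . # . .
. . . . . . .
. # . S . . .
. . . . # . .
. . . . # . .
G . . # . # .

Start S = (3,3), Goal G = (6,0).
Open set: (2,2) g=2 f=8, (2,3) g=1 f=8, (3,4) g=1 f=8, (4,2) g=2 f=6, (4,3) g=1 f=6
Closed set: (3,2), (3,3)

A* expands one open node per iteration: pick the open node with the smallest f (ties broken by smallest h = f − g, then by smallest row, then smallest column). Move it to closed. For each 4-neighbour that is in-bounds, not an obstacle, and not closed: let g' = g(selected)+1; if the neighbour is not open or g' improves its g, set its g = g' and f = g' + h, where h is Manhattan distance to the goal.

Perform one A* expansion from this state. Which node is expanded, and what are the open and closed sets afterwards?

step 1: expand (4,2) (f=6, h=4) → closed; open now [(2,2) g=2 f=8, (2,3) g=1 f=8, (3,4) g=1 f=8, (4,1) g=3 f=6, (4,3) g=1 f=6, (5,2) g=3 f=6]

expanded=(4,2); open=[(2,2) g=2 f=8, (2,3) g=1 f=8, (3,4) g=1 f=8, (4,1) g=3 f=6, (4,3) g=1 f=6, (5,2) g=3 f=6]; closed=[(3,2), (3,3), (4,2)]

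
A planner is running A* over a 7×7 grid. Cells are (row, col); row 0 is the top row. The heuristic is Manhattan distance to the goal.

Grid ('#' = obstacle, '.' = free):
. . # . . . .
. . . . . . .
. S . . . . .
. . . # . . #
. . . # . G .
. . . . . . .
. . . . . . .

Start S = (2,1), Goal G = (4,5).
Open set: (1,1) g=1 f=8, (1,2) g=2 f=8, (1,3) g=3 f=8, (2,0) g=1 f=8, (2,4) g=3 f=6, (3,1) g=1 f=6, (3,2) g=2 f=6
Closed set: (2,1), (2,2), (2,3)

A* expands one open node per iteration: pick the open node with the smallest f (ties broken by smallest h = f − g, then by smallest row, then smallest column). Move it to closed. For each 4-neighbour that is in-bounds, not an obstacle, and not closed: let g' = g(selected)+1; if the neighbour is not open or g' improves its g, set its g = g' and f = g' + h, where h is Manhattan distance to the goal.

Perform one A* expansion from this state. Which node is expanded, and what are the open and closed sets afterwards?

step 1: expand (2,4) (f=6, h=3) → closed; open now [(1,1) g=1 f=8, (1,2) g=2 f=8, (1,3) g=3 f=8, (1,4) g=4 f=8, (2,0) g=1 f=8, (2,5) g=4 f=6, (3,1) g=1 f=6, (3,2) g=2 f=6, (3,4) g=4 f=6]

expanded=(2,4); open=[(1,1) g=1 f=8, (1,2) g=2 f=8, (1,3) g=3 f=8, (1,4) g=4 f=8, (2,0) g=1 f=8, (2,5) g=4 f=6, (3,1) g=1 f=6, (3,2) g=2 f=6, (3,4) g=4 f=6]; closed=[(2,1), (2,2), (2,3), (2,4)]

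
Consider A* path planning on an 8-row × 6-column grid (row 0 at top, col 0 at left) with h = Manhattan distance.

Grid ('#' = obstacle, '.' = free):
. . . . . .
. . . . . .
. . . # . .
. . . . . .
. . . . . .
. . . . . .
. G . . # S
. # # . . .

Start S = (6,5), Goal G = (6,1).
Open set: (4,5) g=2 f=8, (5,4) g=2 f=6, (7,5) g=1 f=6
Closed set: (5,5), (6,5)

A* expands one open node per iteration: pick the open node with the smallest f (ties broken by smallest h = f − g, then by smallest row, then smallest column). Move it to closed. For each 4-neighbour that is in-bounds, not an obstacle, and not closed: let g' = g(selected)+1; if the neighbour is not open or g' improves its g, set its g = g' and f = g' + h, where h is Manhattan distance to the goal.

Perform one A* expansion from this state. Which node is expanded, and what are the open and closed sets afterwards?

step 1: expand (5,4) (f=6, h=4) → closed; open now [(4,4) g=3 f=8, (4,5) g=2 f=8, (5,3) g=3 f=6, (7,5) g=1 f=6]

expanded=(5,4); open=[(4,4) g=3 f=8, (4,5) g=2 f=8, (5,3) g=3 f=6, (7,5) g=1 f=6]; closed=[(5,4), (5,5), (6,5)]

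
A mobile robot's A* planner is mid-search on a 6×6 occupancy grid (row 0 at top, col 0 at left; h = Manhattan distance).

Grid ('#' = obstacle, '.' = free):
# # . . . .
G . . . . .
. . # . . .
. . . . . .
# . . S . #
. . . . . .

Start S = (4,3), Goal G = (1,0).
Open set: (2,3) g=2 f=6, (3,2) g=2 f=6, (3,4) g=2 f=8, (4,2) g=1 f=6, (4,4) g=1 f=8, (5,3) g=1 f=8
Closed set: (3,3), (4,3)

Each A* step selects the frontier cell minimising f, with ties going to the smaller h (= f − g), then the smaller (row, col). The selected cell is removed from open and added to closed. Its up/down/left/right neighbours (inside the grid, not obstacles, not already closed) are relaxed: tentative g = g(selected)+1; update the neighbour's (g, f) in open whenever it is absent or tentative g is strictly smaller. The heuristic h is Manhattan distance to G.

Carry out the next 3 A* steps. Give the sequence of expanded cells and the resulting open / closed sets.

order=[(2,3) → (1,3) → (1,2)]; open=[(0,2) g=5 f=8, (0,3) g=4 f=8, (1,1) g=5 f=6, (1,4) g=4 f=8, (2,4) g=3 f=8, (3,2) g=2 f=6, (3,4) g=2 f=8, (4,2) g=1 f=6, (4,4) g=1 f=8, (5,3) g=1 f=8]; closed=[(1,2), (1,3), (2,3), (3,3), (4,3)]

step 1: expand (2,3) (f=6, h=4) → closed; open now [(1,3) g=3 f=6, (2,4) g=3 f=8, (3,2) g=2 f=6, (3,4) g=2 f=8, (4,2) g=1 f=6, (4,4) g=1 f=8, (5,3) g=1 f=8]
step 2: expand (1,3) (f=6, h=3) → closed; open now [(0,3) g=4 f=8, (1,2) g=4 f=6, (1,4) g=4 f=8, (2,4) g=3 f=8, (3,2) g=2 f=6, (3,4) g=2 f=8, (4,2) g=1 f=6, (4,4) g=1 f=8, (5,3) g=1 f=8]
step 3: expand (1,2) (f=6, h=2) → closed; open now [(0,2) g=5 f=8, (0,3) g=4 f=8, (1,1) g=5 f=6, (1,4) g=4 f=8, (2,4) g=3 f=8, (3,2) g=2 f=6, (3,4) g=2 f=8, (4,2) g=1 f=6, (4,4) g=1 f=8, (5,3) g=1 f=8]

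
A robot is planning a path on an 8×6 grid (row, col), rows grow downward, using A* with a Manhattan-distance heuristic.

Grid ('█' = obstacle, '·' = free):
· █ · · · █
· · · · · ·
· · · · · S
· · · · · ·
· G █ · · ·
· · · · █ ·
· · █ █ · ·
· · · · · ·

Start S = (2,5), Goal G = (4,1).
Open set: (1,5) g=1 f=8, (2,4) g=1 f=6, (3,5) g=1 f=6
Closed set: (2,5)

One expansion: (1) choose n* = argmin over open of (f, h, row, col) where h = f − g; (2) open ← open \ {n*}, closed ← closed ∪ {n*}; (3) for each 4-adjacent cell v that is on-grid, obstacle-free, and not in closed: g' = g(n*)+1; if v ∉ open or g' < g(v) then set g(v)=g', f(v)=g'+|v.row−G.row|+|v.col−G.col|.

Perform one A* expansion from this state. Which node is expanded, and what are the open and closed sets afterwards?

expanded=(2,4); open=[(1,4) g=2 f=8, (1,5) g=1 f=8, (2,3) g=2 f=6, (3,4) g=2 f=6, (3,5) g=1 f=6]; closed=[(2,4), (2,5)]

step 1: expand (2,4) (f=6, h=5) → closed; open now [(1,4) g=2 f=8, (1,5) g=1 f=8, (2,3) g=2 f=6, (3,4) g=2 f=6, (3,5) g=1 f=6]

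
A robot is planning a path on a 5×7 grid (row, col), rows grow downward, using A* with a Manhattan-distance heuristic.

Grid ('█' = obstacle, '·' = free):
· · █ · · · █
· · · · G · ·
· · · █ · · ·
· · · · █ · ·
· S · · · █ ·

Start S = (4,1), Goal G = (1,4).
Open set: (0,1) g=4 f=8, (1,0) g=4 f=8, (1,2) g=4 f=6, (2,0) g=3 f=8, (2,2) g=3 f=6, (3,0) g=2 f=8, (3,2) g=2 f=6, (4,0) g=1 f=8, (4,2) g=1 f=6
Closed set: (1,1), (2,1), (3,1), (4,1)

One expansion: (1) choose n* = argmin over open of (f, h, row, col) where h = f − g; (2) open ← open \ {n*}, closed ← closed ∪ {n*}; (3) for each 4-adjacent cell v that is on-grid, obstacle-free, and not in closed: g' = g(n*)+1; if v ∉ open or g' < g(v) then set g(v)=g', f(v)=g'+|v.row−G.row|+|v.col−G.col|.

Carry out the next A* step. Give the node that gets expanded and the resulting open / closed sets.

expanded=(1,2); open=[(0,1) g=4 f=8, (1,0) g=4 f=8, (1,3) g=5 f=6, (2,0) g=3 f=8, (2,2) g=3 f=6, (3,0) g=2 f=8, (3,2) g=2 f=6, (4,0) g=1 f=8, (4,2) g=1 f=6]; closed=[(1,1), (1,2), (2,1), (3,1), (4,1)]

step 1: expand (1,2) (f=6, h=2) → closed; open now [(0,1) g=4 f=8, (1,0) g=4 f=8, (1,3) g=5 f=6, (2,0) g=3 f=8, (2,2) g=3 f=6, (3,0) g=2 f=8, (3,2) g=2 f=6, (4,0) g=1 f=8, (4,2) g=1 f=6]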